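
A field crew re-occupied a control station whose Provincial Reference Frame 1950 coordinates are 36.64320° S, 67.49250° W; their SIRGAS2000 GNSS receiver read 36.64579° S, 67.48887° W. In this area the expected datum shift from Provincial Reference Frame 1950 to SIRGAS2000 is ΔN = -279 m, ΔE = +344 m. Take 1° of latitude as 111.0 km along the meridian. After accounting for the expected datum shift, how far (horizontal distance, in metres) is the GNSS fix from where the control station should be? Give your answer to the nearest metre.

Observed coordinate differences: Δφ = -0.00259°, Δλ = +0.00363°.
Converting to metres (1° lat = 111000 m, cos φ = 0.802368): observed ΔN = -287.5 m, observed ΔE = 323.3 m.
Subtracting the expected shift leaves a residual of -287.5 − (-279) = -8.5 m north and 323.3 − (344) = -20.7 m east.
Residual distance = √((-8.5)² + (-20.7)²) = 22.4 m.

22 m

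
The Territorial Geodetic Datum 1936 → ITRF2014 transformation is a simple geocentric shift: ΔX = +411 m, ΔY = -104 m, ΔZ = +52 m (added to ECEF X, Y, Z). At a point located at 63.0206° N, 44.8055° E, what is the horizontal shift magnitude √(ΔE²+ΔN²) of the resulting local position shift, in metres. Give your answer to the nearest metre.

The local east axis at (φ, λ) is (−sin λ, cos λ, 0), so ΔE = −sin(44.8055°)·411 + cos(44.8055°)·(-104) = -363.42 m.
The local north axis is (−sin φ cos λ, −sin φ sin λ, cos φ), giving ΔN = -259.870 + 65.313 + 23.591 = -170.97 m.
Horizontal magnitude = √(ΔE² + ΔN²) = √((-363.42)² + (-170.97)²) = 401.63 m.

402 m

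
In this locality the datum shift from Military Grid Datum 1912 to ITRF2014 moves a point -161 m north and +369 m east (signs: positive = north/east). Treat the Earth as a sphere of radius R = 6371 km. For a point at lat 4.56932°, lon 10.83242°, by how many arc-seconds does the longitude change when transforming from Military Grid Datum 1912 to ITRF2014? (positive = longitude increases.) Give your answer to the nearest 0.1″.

At latitude 4.56932°, cos φ = 0.996822.
One radian of longitude at latitude φ spans R cos φ, so Δλ = ΔE / (R cos φ) = 369.0 / (6371000 × 0.996822) = 5.8103e-05 rad = 11.985″.

Δλ = 12.0″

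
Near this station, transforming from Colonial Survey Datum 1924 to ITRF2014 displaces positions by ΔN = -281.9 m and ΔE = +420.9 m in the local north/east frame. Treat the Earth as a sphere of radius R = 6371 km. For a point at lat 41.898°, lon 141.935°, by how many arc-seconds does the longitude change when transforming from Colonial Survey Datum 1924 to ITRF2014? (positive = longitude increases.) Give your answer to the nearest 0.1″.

At latitude 41.898°, cos φ = 0.744335.
One radian of longitude at latitude φ spans R cos φ, so Δλ = ΔE / (R cos φ) = 420.9 / (6371000 × 0.744335) = 8.8757e-05 rad = 18.307″.

Δλ = 18.3″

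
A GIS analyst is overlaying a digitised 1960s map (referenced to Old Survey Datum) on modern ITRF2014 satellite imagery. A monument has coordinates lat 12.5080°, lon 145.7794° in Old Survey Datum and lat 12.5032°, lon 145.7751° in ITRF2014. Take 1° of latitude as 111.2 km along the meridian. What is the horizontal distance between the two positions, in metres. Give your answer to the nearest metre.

709 m

Δφ = 12.5032° − 12.5080° = -0.0048°; Δλ = 145.7751° − 145.7794° = -0.0043°.
ΔN = Δφ × 111200 = -533.8 m; ΔE = Δλ × 111200 × cos(12.5080°) = -0.0043 × 111200 × 0.976266 = -466.8 m.
Distance = √(ΔE² + ΔN²) = √((-466.8)² + (-533.8)²) = 709.1 m.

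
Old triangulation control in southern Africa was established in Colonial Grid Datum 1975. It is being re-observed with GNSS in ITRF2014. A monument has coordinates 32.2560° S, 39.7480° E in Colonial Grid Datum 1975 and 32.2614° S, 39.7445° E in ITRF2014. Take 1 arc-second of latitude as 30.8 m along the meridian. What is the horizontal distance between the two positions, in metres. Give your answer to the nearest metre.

683 m

Δφ = -32.2614° − -32.2560° = -0.0054°; Δλ = 39.7445° − 39.7480° = -0.0035°.
1° of latitude = 3600 × 30.80 = 110880 m.
ΔN = Δφ × 110880 = -598.8 m; ΔE = Δλ × 110880 × cos(-32.2560°) = -0.0035 × 110880 × 0.845672 = -328.2 m.
Distance = √(ΔE² + ΔN²) = √((-328.2)² + (-598.8)²) = 682.8 m.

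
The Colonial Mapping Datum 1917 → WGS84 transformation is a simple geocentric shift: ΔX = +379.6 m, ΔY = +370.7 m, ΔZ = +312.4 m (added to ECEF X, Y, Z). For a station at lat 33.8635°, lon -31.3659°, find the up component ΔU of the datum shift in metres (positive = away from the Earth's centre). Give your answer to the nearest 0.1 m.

At φ = 33.8635°, λ = -31.3659°: sin φ = 0.557216, cos φ = 0.830367, sin λ = -0.520502, cos λ = 0.853861.
ΔU = cos φ cos λ·ΔX + cos φ sin λ·ΔY + sin φ·ΔZ = (0.830367)(0.853861)(379.6) + (0.830367)(-0.520502)(370.7) + (0.557216)(312.4) = 283.00 m.

ΔU = 283.0 m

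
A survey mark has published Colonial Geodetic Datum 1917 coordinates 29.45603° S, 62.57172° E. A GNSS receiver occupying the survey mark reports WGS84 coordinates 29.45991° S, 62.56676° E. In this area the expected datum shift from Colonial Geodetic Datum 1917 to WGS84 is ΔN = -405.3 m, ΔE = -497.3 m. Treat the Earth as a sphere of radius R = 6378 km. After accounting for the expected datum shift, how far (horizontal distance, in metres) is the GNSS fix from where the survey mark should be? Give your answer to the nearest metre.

31 m

Observed coordinate differences: Δφ = -0.00388°, Δλ = -0.00496°.
Converting to metres (1° lat = 111317 m, cos φ = 0.870733): observed ΔN = -431.9 m, observed ΔE = -480.8 m.
Subtracting the expected shift leaves a residual of -431.9 − (-405.3) = -26.6 m north and -480.8 − (-497.3) = 16.5 m east.
Residual distance = √((-26.6)² + 16.5²) = 31.3 m.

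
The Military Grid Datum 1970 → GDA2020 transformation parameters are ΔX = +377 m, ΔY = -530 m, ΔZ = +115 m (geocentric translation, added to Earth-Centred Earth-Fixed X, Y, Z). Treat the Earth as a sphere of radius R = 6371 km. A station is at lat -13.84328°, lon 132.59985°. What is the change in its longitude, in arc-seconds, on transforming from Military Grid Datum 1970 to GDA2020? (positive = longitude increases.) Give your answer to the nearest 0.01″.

sin φ = -0.239267, cos φ = 0.970954, sin λ = 0.736099, cos λ = -0.676874.
East component: ΔE = −sin λ·ΔX + cos λ·ΔY = −(0.736099)(377) + (-0.676874)(-530) = 81.23 m.
1° of latitude spans πR/180 = 111195 m; at latitude φ, 1° of longitude spans that × cos φ = 107965.1 m, so Δλ = 81.23 / 107965.1 × 3600 = 2.709″.

Δλ = 2.71″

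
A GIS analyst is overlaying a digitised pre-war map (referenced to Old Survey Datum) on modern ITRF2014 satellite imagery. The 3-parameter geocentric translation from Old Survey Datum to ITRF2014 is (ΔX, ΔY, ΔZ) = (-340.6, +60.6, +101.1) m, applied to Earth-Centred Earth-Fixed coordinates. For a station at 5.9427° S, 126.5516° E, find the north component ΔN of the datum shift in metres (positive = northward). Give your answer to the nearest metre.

ΔN = 127 m

The local north axis is (−sin φ cos λ, −sin φ sin λ, cos φ), giving ΔN = 21.001 + 5.040 + 100.557 = 126.60 m.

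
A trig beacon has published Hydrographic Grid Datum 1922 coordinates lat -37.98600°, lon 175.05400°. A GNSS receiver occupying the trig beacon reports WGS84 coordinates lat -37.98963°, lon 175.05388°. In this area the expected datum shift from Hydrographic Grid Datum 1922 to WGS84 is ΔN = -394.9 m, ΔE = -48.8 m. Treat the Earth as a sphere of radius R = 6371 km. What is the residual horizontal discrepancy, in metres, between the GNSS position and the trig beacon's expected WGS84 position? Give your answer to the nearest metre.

Observed coordinate differences: Δφ = -0.00363°, Δλ = -0.00012°.
Converting to metres (1° lat = 111195 m, cos φ = 0.788161): observed ΔN = -403.6 m, observed ΔE = -10.5 m.
Subtracting the expected shift leaves a residual of -403.6 − (-394.9) = -8.7 m north and -10.5 − (-48.8) = 38.3 m east.
Residual distance = √((-8.7)² + 38.3²) = 39.3 m.

39 m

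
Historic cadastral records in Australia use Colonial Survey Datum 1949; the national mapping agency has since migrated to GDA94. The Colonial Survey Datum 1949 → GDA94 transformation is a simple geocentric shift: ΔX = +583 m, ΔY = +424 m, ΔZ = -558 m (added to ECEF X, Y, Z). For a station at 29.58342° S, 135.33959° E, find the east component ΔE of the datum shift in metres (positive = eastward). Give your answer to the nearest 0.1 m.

At φ = -29.58342°, λ = 135.33959°: sin φ = -0.493690, cos φ = 0.869638, sin λ = 0.702903, cos λ = -0.711285.
ΔE = −sin λ·ΔX + cos λ·ΔY = −(0.702903)·(583) + (-0.711285)·(424) = -711.38 m.

ΔE = -711.4 m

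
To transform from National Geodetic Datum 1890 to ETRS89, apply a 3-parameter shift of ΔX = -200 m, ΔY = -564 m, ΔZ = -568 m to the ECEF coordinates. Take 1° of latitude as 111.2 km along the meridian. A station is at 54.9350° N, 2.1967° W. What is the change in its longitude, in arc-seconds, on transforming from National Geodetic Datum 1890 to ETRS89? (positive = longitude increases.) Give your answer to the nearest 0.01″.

sin φ = 0.818501, cos φ = 0.574505, sin λ = -0.038330, cos λ = 0.999265.
East component: ΔE = −sin λ·ΔX + cos λ·ΔY = −(-0.038330)(-200) + (0.999265)(-564) = -571.25 m.
1° of latitude spans 111200 m; at latitude φ, 1° of longitude spans that × cos φ = 63885.0 m, so Δλ = -571.25 / 63885.0 × 3600 = -32.191″.

Δλ = -32.19″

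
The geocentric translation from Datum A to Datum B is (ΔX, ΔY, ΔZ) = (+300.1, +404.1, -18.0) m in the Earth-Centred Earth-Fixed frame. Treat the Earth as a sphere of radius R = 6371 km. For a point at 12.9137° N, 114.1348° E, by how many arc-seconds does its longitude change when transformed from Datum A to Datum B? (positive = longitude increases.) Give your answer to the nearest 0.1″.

Δλ = -14.6″

sin φ = 0.223483, cos φ = 0.974708, sin λ = 0.912586, cos λ = -0.408885.
East component: ΔE = −sin λ·ΔX + cos λ·ΔY = −(0.912586)(300.1) + (-0.408885)(404.1) = -439.10 m.
1° of latitude spans πR/180 = 111195 m; at latitude φ, 1° of longitude spans that × cos φ = 108382.6 m, so Δλ = -439.10 / 108382.6 × 3600 = -14.585″.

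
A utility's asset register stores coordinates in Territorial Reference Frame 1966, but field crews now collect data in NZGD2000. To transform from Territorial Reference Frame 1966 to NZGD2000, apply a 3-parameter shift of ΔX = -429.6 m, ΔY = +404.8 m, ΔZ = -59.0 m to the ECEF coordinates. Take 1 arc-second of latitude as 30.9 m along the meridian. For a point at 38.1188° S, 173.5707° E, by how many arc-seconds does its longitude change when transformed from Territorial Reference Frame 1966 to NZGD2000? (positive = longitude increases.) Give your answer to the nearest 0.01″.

sin φ = -0.617294, cos φ = 0.786733, sin λ = 0.111977, cos λ = -0.993711.
East component: ΔE = −sin λ·ΔX + cos λ·ΔY = −(0.111977)(-429.6) + (-0.993711)(404.8) = -354.15 m.
1° of latitude spans 3600 × 30.90 = 111240 m; at latitude φ, 1° of longitude spans that × cos φ = 87516.1 m, so Δλ = -354.15 / 87516.1 × 3600 = -14.568″.

Δλ = -14.57″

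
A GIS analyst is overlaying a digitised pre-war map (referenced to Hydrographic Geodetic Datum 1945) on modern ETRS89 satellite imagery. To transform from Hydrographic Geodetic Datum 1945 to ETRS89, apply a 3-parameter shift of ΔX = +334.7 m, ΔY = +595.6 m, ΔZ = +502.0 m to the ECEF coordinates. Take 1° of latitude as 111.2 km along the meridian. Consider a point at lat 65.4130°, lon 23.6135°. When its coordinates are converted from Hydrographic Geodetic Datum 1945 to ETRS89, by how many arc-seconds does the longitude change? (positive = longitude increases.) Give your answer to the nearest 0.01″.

sin φ = 0.909331, cos φ = 0.416074, sin λ = 0.400565, cos λ = 0.916268.
East component: ΔE = −sin λ·ΔX + cos λ·ΔY = −(0.400565)(334.7) + (0.916268)(595.6) = 411.66 m.
1° of latitude spans 111200 m; at latitude φ, 1° of longitude spans that × cos φ = 46267.5 m, so Δλ = 411.66 / 46267.5 × 3600 = 32.031″.

Δλ = 32.03″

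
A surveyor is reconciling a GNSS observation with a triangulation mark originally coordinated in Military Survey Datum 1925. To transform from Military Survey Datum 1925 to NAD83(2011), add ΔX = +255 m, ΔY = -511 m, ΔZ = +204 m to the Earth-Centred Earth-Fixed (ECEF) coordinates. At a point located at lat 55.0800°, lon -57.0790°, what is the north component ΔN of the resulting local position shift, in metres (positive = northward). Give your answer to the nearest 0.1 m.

At φ = 55.0800°, λ = -57.0790°: sin φ = 0.819952, cos φ = 0.572432, sin λ = -0.839421, cos λ = 0.543482.
ΔN = −sin φ cos λ·ΔX − sin φ sin λ·ΔY + cos φ·ΔZ = −(0.819952)(0.543482)(255) − (0.819952)(-0.839421)(-511) + (0.572432)(204) = -348.57 m.

ΔN = -348.6 m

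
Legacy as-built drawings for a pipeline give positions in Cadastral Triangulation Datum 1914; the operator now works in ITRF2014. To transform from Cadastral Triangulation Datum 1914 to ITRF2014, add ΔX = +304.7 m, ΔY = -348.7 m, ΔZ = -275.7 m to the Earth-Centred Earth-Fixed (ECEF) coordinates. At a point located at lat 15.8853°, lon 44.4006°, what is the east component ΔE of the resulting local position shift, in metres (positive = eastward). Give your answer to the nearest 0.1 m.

ΔE = -462.3 m

The local east axis at (φ, λ) is (−sin λ, cos λ, 0), so ΔE = −sin(44.4006°)·304.7 + cos(44.4006°)·(-348.7) = -462.32 m.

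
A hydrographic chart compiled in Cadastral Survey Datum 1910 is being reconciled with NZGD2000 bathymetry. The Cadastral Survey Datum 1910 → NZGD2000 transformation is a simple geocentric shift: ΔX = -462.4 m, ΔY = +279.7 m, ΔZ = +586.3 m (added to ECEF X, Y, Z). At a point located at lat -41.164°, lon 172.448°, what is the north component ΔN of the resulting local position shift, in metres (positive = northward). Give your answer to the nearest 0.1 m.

ΔN = 767.3 m

At φ = -41.164°, λ = 172.448°: sin φ = -0.658217, cos φ = 0.752829, sin λ = 0.131426, cos λ = -0.991326.
ΔN = −sin φ cos λ·ΔX − sin φ sin λ·ΔY + cos φ·ΔZ = −(-0.658217)(-0.991326)(-462.4) − (-0.658217)(0.131426)(279.7) + (0.752829)(586.3) = 767.30 m.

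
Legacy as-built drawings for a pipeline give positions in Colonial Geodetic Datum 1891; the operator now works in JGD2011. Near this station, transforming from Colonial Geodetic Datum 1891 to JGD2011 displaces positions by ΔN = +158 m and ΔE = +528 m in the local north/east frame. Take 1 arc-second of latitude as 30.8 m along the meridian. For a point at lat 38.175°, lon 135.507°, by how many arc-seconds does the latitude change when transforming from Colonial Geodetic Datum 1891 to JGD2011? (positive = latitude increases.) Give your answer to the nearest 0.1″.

Δφ = 5.1″

1″ of latitude = 30.80 m, so Δφ = 158.0 / 30.80 = 5.130″.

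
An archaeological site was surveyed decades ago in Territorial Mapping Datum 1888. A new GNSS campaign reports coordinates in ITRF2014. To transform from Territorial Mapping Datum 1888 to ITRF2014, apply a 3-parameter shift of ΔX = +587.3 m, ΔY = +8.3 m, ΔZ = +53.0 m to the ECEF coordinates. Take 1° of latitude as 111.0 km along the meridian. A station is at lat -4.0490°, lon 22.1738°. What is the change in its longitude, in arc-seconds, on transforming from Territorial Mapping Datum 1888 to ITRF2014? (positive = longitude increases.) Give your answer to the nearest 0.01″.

sin φ = -0.070610, cos φ = 0.997504, sin λ = 0.377417, cos λ = 0.926043.
East component: ΔE = −sin λ·ΔX + cos λ·ΔY = −(0.377417)(587.3) + (0.926043)(8.3) = -213.97 m.
1° of latitude spans 111000 m; at latitude φ, 1° of longitude spans that × cos φ = 110722.9 m, so Δλ = -213.97 / 110722.9 × 3600 = -6.957″.

Δλ = -6.96″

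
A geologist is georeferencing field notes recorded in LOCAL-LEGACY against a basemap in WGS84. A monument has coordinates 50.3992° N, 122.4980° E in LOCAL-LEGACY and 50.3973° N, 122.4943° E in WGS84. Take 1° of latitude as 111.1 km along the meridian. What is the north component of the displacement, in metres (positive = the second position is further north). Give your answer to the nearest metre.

ΔN = -211 m

Δφ = 50.3973° − 50.3992° = -0.0019°; Δλ = 122.4943° − 122.4980° = -0.0037°.
ΔN = Δφ × 111100 = -211.1 m; ΔE = Δλ × 111100 × cos(50.3992°) = -0.0037 × 111100 × 0.637435 = -262.0 m.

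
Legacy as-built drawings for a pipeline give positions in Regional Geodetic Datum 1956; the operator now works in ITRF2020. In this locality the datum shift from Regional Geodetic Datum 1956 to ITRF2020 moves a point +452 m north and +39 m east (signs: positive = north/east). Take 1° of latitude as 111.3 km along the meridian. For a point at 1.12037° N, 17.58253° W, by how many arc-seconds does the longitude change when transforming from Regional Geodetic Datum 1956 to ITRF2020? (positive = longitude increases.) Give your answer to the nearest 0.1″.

Δλ = 1.3″

At latitude 1.12037°, cos φ = 0.999809.
1° of longitude at this latitude = 111.3 × cos φ = 111.28 km, so Δλ = 39.0 / 111278.7 = 0.0003505° = 1.262″.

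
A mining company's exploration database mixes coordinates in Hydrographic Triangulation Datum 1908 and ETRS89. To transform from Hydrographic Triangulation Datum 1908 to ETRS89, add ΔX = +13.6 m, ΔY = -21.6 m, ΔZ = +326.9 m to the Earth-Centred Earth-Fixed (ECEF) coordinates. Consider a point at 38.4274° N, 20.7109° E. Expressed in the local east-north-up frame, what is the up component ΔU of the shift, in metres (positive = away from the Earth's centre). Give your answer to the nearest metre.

ΔU = 207 m

At φ = 38.4274°, λ = 20.7109°: sin φ = 0.621522, cos φ = 0.783396, sin λ = 0.353653, cos λ = 0.935377.
ΔU = cos φ cos λ·ΔX + cos φ sin λ·ΔY + sin φ·ΔZ = (0.783396)(0.935377)(13.6) + (0.783396)(0.353653)(-21.6) + (0.621522)(326.9) = 207.16 m.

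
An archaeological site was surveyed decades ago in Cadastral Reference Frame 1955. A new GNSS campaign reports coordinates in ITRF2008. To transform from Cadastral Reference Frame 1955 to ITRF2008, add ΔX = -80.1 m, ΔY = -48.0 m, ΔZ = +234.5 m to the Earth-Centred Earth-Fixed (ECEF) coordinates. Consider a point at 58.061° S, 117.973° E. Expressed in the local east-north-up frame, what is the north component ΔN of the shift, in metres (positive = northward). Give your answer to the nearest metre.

At φ = -58.061°, λ = 117.973°: sin φ = -0.848612, cos φ = 0.529016, sin λ = 0.883169, cos λ = -0.469055.
ΔN = −sin φ cos λ·ΔX − sin φ sin λ·ΔY + cos φ·ΔZ = −(-0.848612)(-0.469055)(-80.1) − (-0.848612)(0.883169)(-48.0) + (0.529016)(234.5) = 119.96 m.

ΔN = 120 m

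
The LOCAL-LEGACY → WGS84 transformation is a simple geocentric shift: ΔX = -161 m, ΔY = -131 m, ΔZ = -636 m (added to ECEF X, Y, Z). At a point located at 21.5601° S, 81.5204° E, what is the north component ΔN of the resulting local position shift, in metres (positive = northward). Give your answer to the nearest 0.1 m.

At φ = -21.5601°, λ = 81.5204°: sin φ = -0.367477, cos φ = 0.930033, sin λ = 0.989068, cos λ = 0.147457.
ΔN = −sin φ cos λ·ΔX − sin φ sin λ·ΔY + cos φ·ΔZ = −(-0.367477)(0.147457)(-161) − (-0.367477)(0.989068)(-131) + (0.930033)(-636) = -647.84 m.

ΔN = -647.8 m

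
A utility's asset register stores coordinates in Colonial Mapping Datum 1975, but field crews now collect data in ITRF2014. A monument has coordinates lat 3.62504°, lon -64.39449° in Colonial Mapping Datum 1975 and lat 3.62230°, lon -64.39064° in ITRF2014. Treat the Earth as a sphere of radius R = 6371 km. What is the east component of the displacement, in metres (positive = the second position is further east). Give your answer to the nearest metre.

Δφ = 3.62230° − 3.62504° = -0.00274°; Δλ = -64.39064° − -64.39449° = +0.00385°.
1° along a meridian = πR/180 = 111195 m.
ΔN = Δφ × 111195 = -304.7 m; ΔE = Δλ × 111195 × cos(3.62504°) = +0.00385 × 111195 × 0.997999 = 427.2 m.

ΔE = 427 m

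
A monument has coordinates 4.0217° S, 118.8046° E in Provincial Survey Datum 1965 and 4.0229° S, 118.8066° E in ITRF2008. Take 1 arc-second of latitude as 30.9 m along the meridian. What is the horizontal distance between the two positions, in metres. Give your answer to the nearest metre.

Δφ = -4.0229° − -4.0217° = -0.0012°; Δλ = 118.8066° − 118.8046° = +0.0020°.
1° of latitude = 3600 × 30.90 = 111240 m.
ΔN = Δφ × 111240 = -133.5 m; ΔE = Δλ × 111240 × cos(-4.0217°) = +0.0020 × 111240 × 0.997538 = 221.9 m.
Distance = √(ΔE² + ΔN²) = √(221.9² + (-133.5)²) = 259.0 m.

259 m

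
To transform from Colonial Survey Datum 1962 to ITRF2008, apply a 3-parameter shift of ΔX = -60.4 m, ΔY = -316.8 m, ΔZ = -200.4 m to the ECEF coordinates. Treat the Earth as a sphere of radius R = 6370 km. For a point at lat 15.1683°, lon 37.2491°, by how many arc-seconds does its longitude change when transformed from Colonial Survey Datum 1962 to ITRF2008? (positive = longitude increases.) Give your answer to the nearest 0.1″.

Δλ = -7.2″

sin φ = 0.261655, cos φ = 0.965161, sin λ = 0.605281, cos λ = 0.796012.
East component: ΔE = −sin λ·ΔX + cos λ·ΔY = −(0.605281)(-60.4) + (0.796012)(-316.8) = -215.62 m.
1° of latitude spans πR/180 = 111177 m; at latitude φ, 1° of longitude spans that × cos φ = 107304.2 m, so Δλ = -215.62 / 107304.2 × 3600 = -7.234″.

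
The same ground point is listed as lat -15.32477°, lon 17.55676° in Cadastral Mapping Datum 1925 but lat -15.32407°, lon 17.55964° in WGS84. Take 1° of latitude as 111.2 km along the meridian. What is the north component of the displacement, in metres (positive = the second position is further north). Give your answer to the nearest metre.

Δφ = -15.32407° − -15.32477° = +0.00070°; Δλ = 17.55964° − 17.55676° = +0.00288°.
ΔN = Δφ × 111200 = 77.8 m; ΔE = Δλ × 111200 × cos(-15.32477°) = +0.00288 × 111200 × 0.964443 = 308.9 m.

ΔN = 78 m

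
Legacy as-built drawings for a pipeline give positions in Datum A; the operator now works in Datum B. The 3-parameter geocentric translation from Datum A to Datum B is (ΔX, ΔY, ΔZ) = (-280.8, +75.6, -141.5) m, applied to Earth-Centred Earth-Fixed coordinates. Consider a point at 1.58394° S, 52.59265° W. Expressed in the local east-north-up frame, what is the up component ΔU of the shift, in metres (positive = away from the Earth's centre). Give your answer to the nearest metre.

ΔU = -227 m

At φ = -1.58394°, λ = -52.59265°: sin φ = -0.027641, cos φ = 0.999618, sin λ = -0.794337, cos λ = 0.607478.
ΔU = cos φ cos λ·ΔX + cos φ sin λ·ΔY + sin φ·ΔZ = (0.999618)(0.607478)(-280.8) + (0.999618)(-0.794337)(75.6) + (-0.027641)(-141.5) = -226.63 m.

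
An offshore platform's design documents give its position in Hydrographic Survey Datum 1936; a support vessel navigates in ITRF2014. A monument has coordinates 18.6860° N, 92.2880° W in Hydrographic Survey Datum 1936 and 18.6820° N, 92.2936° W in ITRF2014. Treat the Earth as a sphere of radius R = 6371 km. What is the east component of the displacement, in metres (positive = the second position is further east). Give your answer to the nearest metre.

ΔE = -590 m

Δφ = 18.6820° − 18.6860° = -0.0040°; Δλ = -92.2936° − -92.2880° = -0.0056°.
1° along a meridian = πR/180 = 111195 m.
ΔN = Δφ × 111195 = -444.8 m; ΔE = Δλ × 111195 × cos(18.6860°) = -0.0056 × 111195 × 0.947289 = -589.9 m.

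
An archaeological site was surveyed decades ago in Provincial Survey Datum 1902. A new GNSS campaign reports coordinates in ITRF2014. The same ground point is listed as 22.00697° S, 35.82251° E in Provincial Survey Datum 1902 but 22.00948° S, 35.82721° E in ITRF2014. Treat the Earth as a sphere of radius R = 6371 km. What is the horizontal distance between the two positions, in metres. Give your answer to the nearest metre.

Δφ = -22.00948° − -22.00697° = -0.00251°; Δλ = 35.82721° − 35.82251° = +0.00470°.
1° along a meridian = πR/180 = 111195 m.
ΔN = Δφ × 111195 = -279.1 m; ΔE = Δλ × 111195 × cos(-22.00697°) = +0.00470 × 111195 × 0.927138 = 484.5 m.
Distance = √(ΔE² + ΔN²) = √(484.5² + (-279.1)²) = 559.2 m.

559 m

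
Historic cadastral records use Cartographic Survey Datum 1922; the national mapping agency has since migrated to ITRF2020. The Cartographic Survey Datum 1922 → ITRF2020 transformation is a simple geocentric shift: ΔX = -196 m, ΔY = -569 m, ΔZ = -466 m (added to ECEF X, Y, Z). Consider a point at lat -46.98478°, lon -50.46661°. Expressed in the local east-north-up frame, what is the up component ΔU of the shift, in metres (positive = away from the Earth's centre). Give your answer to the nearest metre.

ΔU = 555 m

At φ = -46.98478°, λ = -50.46661°: sin φ = -0.731173, cos φ = 0.682193, sin λ = -0.771254, cos λ = 0.636528.
ΔU = cos φ cos λ·ΔX + cos φ sin λ·ΔY + sin φ·ΔZ = (0.682193)(0.636528)(-196) + (0.682193)(-0.771254)(-569) + (-0.731173)(-466) = 554.99 m.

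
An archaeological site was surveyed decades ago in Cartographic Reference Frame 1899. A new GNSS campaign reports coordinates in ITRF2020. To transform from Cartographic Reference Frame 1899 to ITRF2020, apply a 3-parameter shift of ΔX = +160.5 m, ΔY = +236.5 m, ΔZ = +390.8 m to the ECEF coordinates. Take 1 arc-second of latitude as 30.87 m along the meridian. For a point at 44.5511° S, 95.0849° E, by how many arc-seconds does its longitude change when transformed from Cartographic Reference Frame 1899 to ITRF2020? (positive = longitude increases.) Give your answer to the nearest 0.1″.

sin φ = -0.701545, cos φ = 0.712625, sin λ = 0.996064, cos λ = -0.088632.
East component: ΔE = −sin λ·ΔX + cos λ·ΔY = −(0.996064)(160.5) + (-0.088632)(236.5) = -180.83 m.
1° of latitude spans 3600 × 30.87 = 111132 m; at latitude φ, 1° of longitude spans that × cos φ = 79195.4 m, so Δλ = -180.83 / 79195.4 × 3600 = -8.220″.

Δλ = -8.2″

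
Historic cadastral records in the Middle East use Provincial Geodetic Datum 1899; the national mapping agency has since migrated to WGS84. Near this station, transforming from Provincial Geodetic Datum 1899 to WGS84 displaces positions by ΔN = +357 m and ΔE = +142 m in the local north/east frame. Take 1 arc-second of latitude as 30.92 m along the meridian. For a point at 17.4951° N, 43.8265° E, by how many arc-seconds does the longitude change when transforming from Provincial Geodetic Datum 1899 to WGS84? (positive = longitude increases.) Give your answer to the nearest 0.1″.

At latitude 17.4951°, cos φ = 0.953743.
1″ of longitude at this latitude = 30.92 × cos φ = 29.4897 m, so Δλ = 142.0 / 29.4897 = 4.815″.

Δλ = 4.8″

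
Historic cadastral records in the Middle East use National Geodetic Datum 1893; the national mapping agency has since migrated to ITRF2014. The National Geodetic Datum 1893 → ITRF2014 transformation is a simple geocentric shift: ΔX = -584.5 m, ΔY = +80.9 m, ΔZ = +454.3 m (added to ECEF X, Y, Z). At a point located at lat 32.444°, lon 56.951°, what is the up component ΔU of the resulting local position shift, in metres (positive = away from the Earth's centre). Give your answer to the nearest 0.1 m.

At φ = 32.444°, λ = 56.951°: sin φ = 0.536475, cos φ = 0.843916, sin λ = 0.838204, cos λ = 0.545356.
ΔU = cos φ cos λ·ΔX + cos φ sin λ·ΔY + sin φ·ΔZ = (0.843916)(0.545356)(-584.5) + (0.843916)(0.838204)(80.9) + (0.536475)(454.3) = 31.94 m.

ΔU = 31.9 m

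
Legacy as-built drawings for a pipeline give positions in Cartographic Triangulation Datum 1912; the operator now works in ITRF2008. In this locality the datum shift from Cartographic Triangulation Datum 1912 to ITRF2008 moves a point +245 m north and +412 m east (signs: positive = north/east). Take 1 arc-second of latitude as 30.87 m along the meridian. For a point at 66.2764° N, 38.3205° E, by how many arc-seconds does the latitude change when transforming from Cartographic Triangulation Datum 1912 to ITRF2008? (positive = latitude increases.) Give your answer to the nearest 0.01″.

1″ of latitude = 30.87 m, so Δφ = 245.0 / 30.87 = 7.937″.

Δφ = 7.94″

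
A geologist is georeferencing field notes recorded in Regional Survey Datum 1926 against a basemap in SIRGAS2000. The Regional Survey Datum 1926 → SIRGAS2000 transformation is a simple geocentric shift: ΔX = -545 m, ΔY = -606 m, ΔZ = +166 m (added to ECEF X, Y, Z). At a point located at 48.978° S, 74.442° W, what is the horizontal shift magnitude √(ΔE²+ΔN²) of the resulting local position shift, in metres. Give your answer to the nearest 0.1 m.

At φ = -48.978°, λ = -74.442°: sin φ = -0.754458, cos φ = 0.656349, sin λ = -0.963359, cos λ = 0.268214.
ΔE = −sin λ·ΔX + cos λ·ΔY = −(-0.963359)·(-545) + (0.268214)·(-606) = -687.57 m.
ΔN = −sin φ cos λ·ΔX − sin φ sin λ·ΔY + cos φ·ΔZ = −(-0.754458)(0.268214)(-545) − (-0.754458)(-0.963359)(-606) + (0.656349)(166) = 439.12 m.
Horizontal magnitude = √(ΔE² + ΔN²) = √((-687.57)² + 439.12²) = 815.83 m.

815.8 m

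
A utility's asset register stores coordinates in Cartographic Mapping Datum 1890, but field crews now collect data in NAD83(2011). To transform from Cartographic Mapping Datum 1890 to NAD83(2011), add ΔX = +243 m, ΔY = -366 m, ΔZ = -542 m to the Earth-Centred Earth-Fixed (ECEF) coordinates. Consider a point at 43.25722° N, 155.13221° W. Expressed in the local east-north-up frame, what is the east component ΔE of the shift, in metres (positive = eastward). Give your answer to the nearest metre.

At φ = 43.25722°, λ = -155.13221°: sin φ = 0.685275, cos φ = 0.728285, sin λ = -0.420526, cos λ = -0.907281.
ΔE = −sin λ·ΔX + cos λ·ΔY = −(-0.420526)·(243) + (-0.907281)·(-366) = 434.25 m.

ΔE = 434 m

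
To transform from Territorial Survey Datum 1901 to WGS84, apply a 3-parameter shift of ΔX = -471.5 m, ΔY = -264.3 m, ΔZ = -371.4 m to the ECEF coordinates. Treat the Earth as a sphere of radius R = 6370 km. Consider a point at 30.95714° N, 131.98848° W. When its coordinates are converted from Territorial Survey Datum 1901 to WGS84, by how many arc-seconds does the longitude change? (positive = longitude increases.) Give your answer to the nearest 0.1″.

sin φ = 0.514397, cos φ = 0.857552, sin λ = -0.743279, cos λ = -0.668981.
East component: ΔE = −sin λ·ΔX + cos λ·ΔY = −(-0.743279)(-471.5) + (-0.668981)(-264.3) = -173.64 m.
1° of latitude spans πR/180 = 111177 m; at latitude φ, 1° of longitude spans that × cos φ = 95340.5 m, so Δλ = -173.64 / 95340.5 × 3600 = -6.557″.

Δλ = -6.6″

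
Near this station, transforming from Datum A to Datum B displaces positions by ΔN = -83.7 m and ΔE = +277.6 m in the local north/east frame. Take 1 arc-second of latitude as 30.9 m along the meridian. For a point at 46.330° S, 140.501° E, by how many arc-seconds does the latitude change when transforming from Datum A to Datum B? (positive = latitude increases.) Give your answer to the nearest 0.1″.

1″ of latitude = 30.90 m, so Δφ = -83.7 / 30.90 = -2.709″.

Δφ = -2.7″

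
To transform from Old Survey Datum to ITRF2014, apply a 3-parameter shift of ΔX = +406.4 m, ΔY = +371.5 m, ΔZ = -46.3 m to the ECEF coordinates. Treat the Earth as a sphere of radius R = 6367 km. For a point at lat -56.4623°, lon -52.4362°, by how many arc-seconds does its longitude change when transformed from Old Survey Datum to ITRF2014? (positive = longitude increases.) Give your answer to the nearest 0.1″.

sin φ = -0.833522, cos φ = 0.552486, sin λ = -0.792675, cos λ = 0.609644.
East component: ΔE = −sin λ·ΔX + cos λ·ΔY = −(-0.792675)(406.4) + (0.609644)(371.5) = 548.63 m.
1° of latitude spans πR/180 = 111125 m; at latitude φ, 1° of longitude spans that × cos φ = 61395.0 m, so Δλ = 548.63 / 61395.0 × 3600 = 32.170″.

Δλ = 32.2″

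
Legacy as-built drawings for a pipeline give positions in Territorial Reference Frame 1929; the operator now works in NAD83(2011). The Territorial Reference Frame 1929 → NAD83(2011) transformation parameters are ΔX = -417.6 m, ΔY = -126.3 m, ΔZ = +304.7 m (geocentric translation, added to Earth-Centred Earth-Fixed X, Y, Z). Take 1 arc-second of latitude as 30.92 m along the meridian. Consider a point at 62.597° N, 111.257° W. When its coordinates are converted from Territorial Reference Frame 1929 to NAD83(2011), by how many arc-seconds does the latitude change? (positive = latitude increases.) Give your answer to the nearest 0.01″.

Δφ = -3.19″

sin φ = 0.887791, cos φ = 0.460246, sin λ = -0.931964, cos λ = -0.362552.
North component: ΔN = −sin φ cos λ·ΔX − sin φ sin λ·ΔY + cos φ·ΔZ = −(0.887791)(-0.362552)(-417.6) − (0.887791)(-0.931964)(-126.3) + (0.460246)(304.7) = -98.68 m.
1° of latitude spans 3600 × 30.92 = 111312 m, so Δφ = -98.68 / 111312 × 3600 = -3.191″.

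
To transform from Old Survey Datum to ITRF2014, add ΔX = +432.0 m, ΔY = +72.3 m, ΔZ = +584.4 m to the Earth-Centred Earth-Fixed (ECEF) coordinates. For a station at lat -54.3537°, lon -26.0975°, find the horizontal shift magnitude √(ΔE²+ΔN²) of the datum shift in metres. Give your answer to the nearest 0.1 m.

At φ = -54.3537°, λ = -26.0975°: sin φ = -0.812630, cos φ = 0.582780, sin λ = -0.439900, cos λ = 0.898047.
ΔE = −sin λ·ΔX + cos λ·ΔY = −(-0.439900)·(432.0) + (0.898047)·(72.3) = 254.97 m.
ΔN = −sin φ cos λ·ΔX − sin φ sin λ·ΔY + cos φ·ΔZ = −(-0.812630)(0.898047)(432.0) − (-0.812630)(-0.439900)(72.3) + (0.582780)(584.4) = 630.00 m.
Horizontal magnitude = √(ΔE² + ΔN²) = √(254.97² + 630.00²) = 679.63 m.

679.6 m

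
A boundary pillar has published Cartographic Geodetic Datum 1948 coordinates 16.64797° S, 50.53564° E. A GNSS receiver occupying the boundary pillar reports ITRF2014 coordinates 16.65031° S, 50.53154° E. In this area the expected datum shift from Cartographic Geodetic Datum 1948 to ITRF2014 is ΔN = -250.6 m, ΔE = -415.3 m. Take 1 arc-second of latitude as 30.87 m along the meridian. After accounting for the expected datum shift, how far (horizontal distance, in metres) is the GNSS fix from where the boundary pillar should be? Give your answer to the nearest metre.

23 m

Observed coordinate differences: Δφ = -0.00234°, Δλ = -0.00410°.
Converting to metres (1° lat = 111132 m, cos φ = 0.958083): observed ΔN = -260.0 m, observed ΔE = -436.5 m.
Subtracting the expected shift leaves a residual of -260.0 − (-250.6) = -9.4 m north and -436.5 − (-415.3) = -21.2 m east.
Residual distance = √((-9.4)² + (-21.2)²) = 23.2 m.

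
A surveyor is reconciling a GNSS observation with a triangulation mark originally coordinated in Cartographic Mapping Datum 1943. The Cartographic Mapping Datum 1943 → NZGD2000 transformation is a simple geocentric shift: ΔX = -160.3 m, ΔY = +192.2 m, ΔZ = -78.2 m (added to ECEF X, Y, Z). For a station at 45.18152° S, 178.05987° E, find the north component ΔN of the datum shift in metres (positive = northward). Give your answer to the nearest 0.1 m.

ΔN = 63.1 m

At φ = -45.18152°, λ = 178.05987°: sin φ = -0.709343, cos φ = 0.704863, sin λ = 0.033855, cos λ = -0.999427.
ΔN = −sin φ cos λ·ΔX − sin φ sin λ·ΔY + cos φ·ΔZ = −(-0.709343)(-0.999427)(-160.3) − (-0.709343)(0.033855)(192.2) + (0.704863)(-78.2) = 63.14 m.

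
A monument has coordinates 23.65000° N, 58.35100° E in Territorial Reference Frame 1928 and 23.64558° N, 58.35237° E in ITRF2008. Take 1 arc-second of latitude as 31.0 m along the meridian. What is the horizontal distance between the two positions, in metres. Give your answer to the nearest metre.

Δφ = 23.64558° − 23.65000° = -0.00442°; Δλ = 58.35237° − 58.35100° = +0.00137°.
1° of latitude = 3600 × 31.00 = 111600 m.
ΔN = Δφ × 111600 = -493.3 m; ΔE = Δλ × 111600 × cos(23.65000°) = +0.00137 × 111600 × 0.916013 = 140.1 m.
Distance = √(ΔE² + ΔN²) = √(140.1² + (-493.3)²) = 512.8 m.

513 m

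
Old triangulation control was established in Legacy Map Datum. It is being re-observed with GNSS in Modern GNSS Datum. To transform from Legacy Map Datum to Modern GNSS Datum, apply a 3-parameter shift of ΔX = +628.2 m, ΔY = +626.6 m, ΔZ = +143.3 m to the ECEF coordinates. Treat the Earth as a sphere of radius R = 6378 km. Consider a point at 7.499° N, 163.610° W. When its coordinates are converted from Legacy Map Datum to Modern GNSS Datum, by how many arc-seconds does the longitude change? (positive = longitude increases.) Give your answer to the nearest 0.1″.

Δλ = -13.8″

sin φ = 0.130509, cos φ = 0.991447, sin λ = -0.282174, cos λ = -0.959363.
East component: ΔE = −sin λ·ΔX + cos λ·ΔY = −(-0.282174)(628.2) + (-0.959363)(626.6) = -423.88 m.
1° of latitude spans πR/180 = 111317 m; at latitude φ, 1° of longitude spans that × cos φ = 110365.0 m, so Δλ = -423.88 / 110365.0 × 3600 = -13.826″.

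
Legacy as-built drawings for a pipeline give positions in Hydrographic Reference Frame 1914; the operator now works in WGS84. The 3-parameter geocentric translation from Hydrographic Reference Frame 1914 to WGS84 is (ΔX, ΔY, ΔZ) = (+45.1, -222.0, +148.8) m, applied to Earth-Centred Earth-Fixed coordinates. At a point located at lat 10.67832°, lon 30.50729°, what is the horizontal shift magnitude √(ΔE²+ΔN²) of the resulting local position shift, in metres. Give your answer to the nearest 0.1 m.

At φ = 10.67832°, λ = 30.50729°: sin φ = 0.185295, cos φ = 0.982683, sin λ = 0.507648, cos λ = 0.861565.
ΔE = −sin λ·ΔX + cos λ·ΔY = −(0.507648)·(45.1) + (0.861565)·(-222.0) = -214.16 m.
ΔN = −sin φ cos λ·ΔX − sin φ sin λ·ΔY + cos φ·ΔZ = −(0.185295)(0.861565)(45.1) − (0.185295)(0.507648)(-222.0) + (0.982683)(148.8) = 159.91 m.
Horizontal magnitude = √(ΔE² + ΔN²) = √((-214.16)² + 159.91²) = 267.27 m.

267.3 m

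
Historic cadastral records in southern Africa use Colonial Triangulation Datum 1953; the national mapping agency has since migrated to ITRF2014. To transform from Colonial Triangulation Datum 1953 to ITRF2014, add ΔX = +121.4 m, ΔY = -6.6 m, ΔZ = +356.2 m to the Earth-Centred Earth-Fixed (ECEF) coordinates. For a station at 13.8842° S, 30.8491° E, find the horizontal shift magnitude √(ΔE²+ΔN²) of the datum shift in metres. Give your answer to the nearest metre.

376 m

At φ = -13.8842°, λ = 30.8491°: sin φ = -0.239960, cos φ = 0.970783, sin λ = 0.512779, cos λ = 0.858521.
ΔE = −sin λ·ΔX + cos λ·ΔY = −(0.512779)·(121.4) + (0.858521)·(-6.6) = -67.92 m.
ΔN = −sin φ cos λ·ΔX − sin φ sin λ·ΔY + cos φ·ΔZ = −(-0.239960)(0.858521)(121.4) − (-0.239960)(0.512779)(-6.6) + (0.970783)(356.2) = 369.99 m.
Horizontal magnitude = √(ΔE² + ΔN²) = √((-67.92)² + 369.99²) = 376.17 m.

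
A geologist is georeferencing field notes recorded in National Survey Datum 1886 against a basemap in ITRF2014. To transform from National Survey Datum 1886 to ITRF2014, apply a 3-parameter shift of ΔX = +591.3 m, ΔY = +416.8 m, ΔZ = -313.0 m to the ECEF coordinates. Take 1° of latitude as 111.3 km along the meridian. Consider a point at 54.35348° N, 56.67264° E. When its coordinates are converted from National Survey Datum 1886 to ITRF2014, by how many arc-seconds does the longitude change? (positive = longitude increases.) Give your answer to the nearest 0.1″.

sin φ = 0.812628, cos φ = 0.582783, sin λ = 0.835545, cos λ = 0.549422.
East component: ΔE = −sin λ·ΔX + cos λ·ΔY = −(0.835545)(591.3) + (0.549422)(416.8) = -265.06 m.
1° of latitude spans 111300 m; at latitude φ, 1° of longitude spans that × cos φ = 64863.7 m, so Δλ = -265.06 / 64863.7 × 3600 = -14.711″.

Δλ = -14.7″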